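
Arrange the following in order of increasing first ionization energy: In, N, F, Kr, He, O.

In < O < Kr < N < F < He

He is in period 1, group 18; N is in period 2, group 15; O is in period 2, group 16; F is in period 2, group 17; Kr is in period 4, group 18; In is in period 5, group 13.
Removing the outermost electron gets harder across a period and easier down a group.
Here both period and group differ, so the two effects have to be weighed against each other.
O > In: relative to In, both the across-period and down-group shifts push O's first ionization energy up.
Kr > O: period and group pull opposite ways; the across-period shift dominates (1351 vs 1314 kJ/mol).
N > Kr: the two effects oppose for this pair; the down-group effect wins (1402 vs 1351 kJ/mol).
F > N: both are in period 2; the period trend gives F the larger value.
He > F: both effects reinforce here, so He is clearly the higher of the two.
Note the exception: N has a higher first ionization energy than O, contrary to the simple trend — pairing an electron in O's 2p⁴ costs repulsion energy, so O ionizes more easily than half-filled N (2p³).
Tabulated first ionization energy (kJ/mol): He 2372, N 1402, O 1314, F 1681, Kr 1351, In 558.
So from lowest to highest: In < O < Kr < N < F < He.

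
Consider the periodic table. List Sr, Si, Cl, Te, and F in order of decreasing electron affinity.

Cl > F > Te > Si > Sr

F is in period 2, group 17; Si is in period 3, group 14; Cl is in period 3, group 17; Sr is in period 5, group 2; Te is in period 5, group 16.
EA tends to increase across a period and decrease down a group, though the pattern is less regular than for IE or radius.
Neither a single period nor a single group — weigh both effects.
Si > Sr: both effects reinforce here, so Si is clearly the higher of the two.
Te > Si: period and group pull opposite ways; the across-period shift dominates (190 vs 134 kJ/mol).
F > Te: both effects reinforce here, so F is clearly the higher of the two.
Cl > F: this pair runs against the simple trend — see the exception note.
Note the exception: Cl has a higher electron affinity than F, contrary to the simple trend — F's small 2p subshell makes the incoming electron feel strong e⁻–e⁻ repulsion, so Cl actually releases more energy on gaining an electron.
For reference (kJ/mol): F 328, Si 134, Cl 349, Sr 5, Te 190.
So from highest to lowest: Cl > F > Te > Si > Sr.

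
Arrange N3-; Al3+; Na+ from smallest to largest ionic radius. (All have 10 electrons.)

Al3+ < Na+ < N3-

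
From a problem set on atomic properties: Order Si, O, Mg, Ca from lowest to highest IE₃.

IE_3 is the cost of taking one more electron from the +2 cation: Si²⁺ still has 2 valence electrons; O²⁺ still has 4 valence electrons; Mg²⁺ is the bare [Ne] core; Ca²⁺ is the bare [Ar] core.
Usually core removal costs more than valence removal, but here the competition is close: a tightly held n=2 valence electron can cost more to remove than an n=3 core electron, so the actual values have to decide it.
Valence configurations: Si²⁺ [Ne]3s², O²⁺ [He]2s²2p².
Approximate IE_3 values (kJ/mol): Si 3232, O 5300, Mg 7733, Ca 4912.
Overall IE_3 order: Si < Ca < O < Mg.

Si < Ca < O < Mg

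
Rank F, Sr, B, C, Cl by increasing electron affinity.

Sr < B < C < F < Cl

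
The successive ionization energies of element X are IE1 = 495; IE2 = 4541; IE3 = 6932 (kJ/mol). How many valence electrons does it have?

1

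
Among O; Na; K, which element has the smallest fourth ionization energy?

Consider each +3 ion: O³⁺ still has 3 valence electrons; Na³⁺ is already 2 electrons into the core; K³⁺ is already 2 electrons into the core.
Usually core removal costs more than valence removal, but here the competition is close: a tightly held n=2 valence electron can cost more to remove than an n=3 core electron, so the actual values have to decide it.
Tabulated IE_4 (kJ/mol): O 7469, Na 9543, K 5877.
Hence IE_4: K < O < Na.

K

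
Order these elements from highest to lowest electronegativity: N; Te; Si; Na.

N > Te > Si > Na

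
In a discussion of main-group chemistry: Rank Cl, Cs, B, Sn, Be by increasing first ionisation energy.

Cs < Sn < B < Be < Cl

Be is in period 2, group 2; B is in period 2, group 13; Cl is in period 3, group 17; Sn is in period 5, group 14; Cs is in period 6, group 1.
Across a period the outer electron is held more tightly (higher IE₁); down a group it sits in a higher shell, more shielded, and comes off more easily.
Here both period and group differ, so the two effects have to be weighed against each other.
Sn > Cs: both effects reinforce here, so Sn is clearly the higher of the two.
B > Sn: the two effects oppose for this pair; the down-group effect wins (801 vs 709 kJ/mol).
Be > B: this pair runs against the simple trend — see the exception note.
Cl > Be: period and group pull opposite ways; the across-period shift dominates (1251 vs 900 kJ/mol).
Note the exception: Be has a higher first ionization energy than B, contrary to the simple trend — removing B's lone 2p electron is easier than breaking Be's filled 2s².
Approximate values (kJ/mol): Be 900, B 801, Cl 1251, Sn 709, Cs 376.
So from lowest to highest: Cs < Sn < B < Be < Cl.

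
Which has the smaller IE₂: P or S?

Consider each +1 ion: P⁺ still has 4 valence electrons; S⁺ still has 5 valence electrons.
All are still removing valence electrons, so compare the +1 ions as you would atoms: IE_2 generally rises across a period (higher Z_eff) and falls down a group (larger shell), subject to the usual subshell exceptions.
Valence configurations: P⁺ [Ne]3s²3p², S⁺ [Ne]3s²3p³.
The numbers (kJ/mol): P 1907, S 2252.
Overall IE_2 order: P < S.

P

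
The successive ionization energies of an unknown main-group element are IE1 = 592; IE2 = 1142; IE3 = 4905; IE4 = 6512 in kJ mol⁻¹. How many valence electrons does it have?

2

Look for the largest jump between consecutive ionization energies: IE3/IE2 ≈ 4.3, far larger than any earlier ratio.
That jump marks the point where a core electron is being removed. So the atom has 2 valence electrons.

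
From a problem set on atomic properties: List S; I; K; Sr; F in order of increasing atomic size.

F, S, I, Sr, K

F is in period 2, group 17; S is in period 3, group 16; K is in period 4, group 1; Sr is in period 5, group 2; I is in period 5, group 17.
Moving right in a period, electrons are added to the same shell under a stronger nuclear pull, so atoms get smaller; moving down, a new shell is opened and atoms get larger.
These span different periods and groups, so the two trends combine.
S > F: both effects reinforce here, so S is clearly the larger of the two.
I > S: period and group pull opposite ways; the down-group shift dominates (133 vs 103 pm).
Sr > I: Sr lies to the left of I in period 5, so the across-period effect alone puts Sr larger.
K > Sr: period and group pull opposite ways; the across-period shift dominates (196 vs 185 pm).
For reference (pm): F 64, S 103, K 196, Sr 185, I 133.
So from smallest to largest: F < S < I < Sr < K.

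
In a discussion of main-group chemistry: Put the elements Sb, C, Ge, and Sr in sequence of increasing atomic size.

C, Ge, Sb, Sr

Atomic radius shrinks across a period as nuclear charge pulls the same shell inward, and grows down a group as new shells are added.
Here both period and group differ, so the two effects have to be weighed against each other.
Ge > C: they share group 14; the group trend gives Ge the larger value.
Sb > Ge: period and group pull opposite ways; the down-group shift dominates (140 vs 121 pm).
Sr > Sb: Sr lies to the left of Sb in period 5, so the across-period effect alone puts Sr larger.
Tabulated atomic radius (pm): C 75, Ge 121, Sr 185, Sb 140.
So from smallest to largest: C < Ge < Sb < Sr.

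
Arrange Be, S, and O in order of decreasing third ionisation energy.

Consider each +2 ion: Be²⁺ is the bare [He] core; S²⁺ still has 4 valence electrons; O²⁺ still has 4 valence electrons.
Breaking into a closed-shell core is much more expensive than removing a leftover valence electron — Be has the largest IE_3 here.
Valence configurations: S²⁺ [Ne]3s²3p², O²⁺ [He]2s²2p².
Approximate IE_3 values (kJ/mol): Be 14849, S 3357, O 5300.
Hence IE_3: S < O < Be.

Be > O > S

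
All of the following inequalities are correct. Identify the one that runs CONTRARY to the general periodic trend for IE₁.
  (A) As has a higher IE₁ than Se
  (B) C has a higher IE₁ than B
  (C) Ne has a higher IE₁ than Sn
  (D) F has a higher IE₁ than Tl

The general trend: IE₁ increases across a period and decreases down a group.
(A) As (period 4, group 15) vs Se (period 4, group 16): the stated order contradicts the simple trend.
(B) C (period 2, group 14) vs B (period 2, group 13): the stated order agrees with the simple trend.
(C) Ne (period 2, group 18) vs Sn (period 5, group 14): the stated order agrees with the simple trend.
(D) F (period 2, group 17) vs Tl (period 6, group 13): the stated order agrees with the simple trend.
The exception is (A): Se (4p⁴) ionizes more easily than half-filled As (4p³).

(A)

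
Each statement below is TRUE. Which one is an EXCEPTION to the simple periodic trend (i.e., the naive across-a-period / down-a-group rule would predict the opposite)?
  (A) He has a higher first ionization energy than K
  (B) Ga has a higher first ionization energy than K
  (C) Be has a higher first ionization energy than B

The general trend: first ionization energy increases across a period and decreases down a group.
(A) He (period 1, group 18) vs K (period 4, group 1): the stated order agrees with the simple trend.
(B) Ga (period 4, group 13) vs K (period 4, group 1): the stated order agrees with the simple trend.
(C) Be (period 2, group 2) vs B (period 2, group 13): the stated order contradicts the simple trend.
The exception is (C): removing B's lone 2p electron is easier than breaking Be's filled 2s².

(C)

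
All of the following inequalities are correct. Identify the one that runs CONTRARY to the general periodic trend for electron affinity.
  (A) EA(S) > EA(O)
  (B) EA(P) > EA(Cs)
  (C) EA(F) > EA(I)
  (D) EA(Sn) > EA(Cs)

(A)

The general trend: electron affinity increases across a period and decreases down a group.
(A) S (period 3, group 16) vs O (period 2, group 16): the stated order contradicts the simple trend.
(B) P (period 3, group 15) vs Cs (period 6, group 1): the stated order agrees with the simple trend.
(C) F (period 2, group 17) vs I (period 5, group 17): the stated order agrees with the simple trend.
(D) Sn (period 5, group 14) vs Cs (period 6, group 1): the stated order agrees with the simple trend.
The exception is (A): the compact 2p subshell of O repels the added electron more than S's larger 3p does.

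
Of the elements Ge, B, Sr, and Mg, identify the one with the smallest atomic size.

B

B is in period 2, group 13; Mg is in period 3, group 2; Ge is in period 4, group 14; Sr is in period 5, group 2.
Atomic radius shrinks across a period as nuclear charge pulls the same shell inward, and grows down a group as new shells are added.
These span different periods and groups, so the two trends combine.
Ge > B: the two effects oppose for this pair; the down-group effect wins (121 vs 85 pm).
Mg > Ge: the two effects oppose for this pair; the across-period effect wins (139 vs 121 pm).
Sr > Mg: Sr sits below Mg in group 2, so the down-group effect alone puts Sr larger.
For reference (pm): B 85, Mg 139, Ge 121, Sr 185.
The smallest atomic size among these belongs to B.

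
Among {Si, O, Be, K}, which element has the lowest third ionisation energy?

Si

Consider each +2 ion: Si²⁺ still has 2 valence electrons; O²⁺ still has 4 valence electrons; Be²⁺ is the bare [He] core; K²⁺ is already 1 electron into the core.
Usually core removal costs more than valence removal, but here the competition is close: a tightly held n=2 valence electron can cost more to remove than an n=3 core electron, so the actual values have to decide it.
Valence configurations: Si²⁺ [Ne]3s², O²⁺ [He]2s²2p².
Approximate IE_3 values (kJ/mol): Si 3232, O 5300, Be 14849, K 4420.
Overall IE_3 order: Si < K < O < Be.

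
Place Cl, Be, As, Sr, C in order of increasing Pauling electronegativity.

Sr < Be < As < C < Cl

Smaller atoms with higher effective nuclear charge are more electronegative.
Here both period and group differ, so the two effects have to be weighed against each other.
Be > Sr: they share group 2; the group trend gives Be the larger value.
As > Be: the two effects oppose for this pair; the across-period effect wins (2.18 vs 1.57).
C > As: the two effects oppose for this pair; the down-group effect wins (2.55 vs 2.18).
Cl > C: the two effects oppose for this pair; the across-period effect wins (3.16 vs 2.55).
Approximate values (Pauling): Be 1.57, C 2.55, Cl 3.16, As 2.18, Sr 0.95.
So from lowest to highest: Sr < Be < As < C < Cl.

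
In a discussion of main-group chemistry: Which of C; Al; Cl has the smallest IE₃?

After 2 electrons have been removed, what remains? C²⁺ still has 2 valence electrons; Al²⁺ still has 1 valence electron; Cl²⁺ still has 5 valence electrons.
All are still removing valence electrons, so compare the +2 ions as you would atoms: IE_3 generally rises across a period (higher Z_eff) and falls down a group (larger shell), subject to the usual subshell exceptions.
Valence configurations: C²⁺ [He]2s², Al²⁺ [Ne]3s¹, Cl²⁺ [Ne]3s²3p³.
The numbers (kJ/mol): C 4620, Al 2745, Cl 3822.
Overall IE_3 order: Al < Cl < C.

Al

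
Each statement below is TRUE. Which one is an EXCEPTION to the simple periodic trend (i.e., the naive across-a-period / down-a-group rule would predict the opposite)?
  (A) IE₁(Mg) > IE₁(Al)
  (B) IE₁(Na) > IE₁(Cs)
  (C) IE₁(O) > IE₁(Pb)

The general trend: first ionisation energy increases across a period and decreases down a group.
(A) Mg (period 3, group 2) vs Al (period 3, group 13): the stated order contradicts the simple trend.
(B) Na (period 3, group 1) vs Cs (period 6, group 1): the stated order agrees with the simple trend.
(C) O (period 2, group 16) vs Pb (period 6, group 14): the stated order agrees with the simple trend.
The exception is (A): Al's single 3p electron is easier to remove than one from Mg's filled 3s².

(A)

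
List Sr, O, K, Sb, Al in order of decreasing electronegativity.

O is in period 2, group 16; Al is in period 3, group 13; K is in period 4, group 1; Sr is in period 5, group 2; Sb is in period 5, group 15.
Smaller atoms with higher effective nuclear charge are more electronegative.
Neither a single period nor a single group — weigh both effects.
Sr > K: period and group pull opposite ways; the across-period shift dominates (0.95 vs 0.82).
Al > Sr: both effects reinforce here, so Al is clearly the higher of the two.
Sb > Al: the two effects oppose for this pair; the across-period effect wins (2.05 vs 1.61).
O > Sb: both effects reinforce here, so O is clearly the higher of the two.
Tabulated electronegativity (Pauling): O 3.44, Al 1.61, K 0.82, Sr 0.95, Sb 2.05.
So from highest to lowest: O > Sb > Al > Sr > K.

O > Sb > Al > Sr > K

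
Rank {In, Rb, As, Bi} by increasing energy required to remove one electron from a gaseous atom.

As is in period 4, group 15; Rb is in period 5, group 1; In is in period 5, group 13; Bi is in period 6, group 15.
First ionization energy rises across a period (greater Z_eff holds electrons more tightly) and falls down a group (valence electrons are farther from the nucleus).
Here both period and group differ, so the two effects have to be weighed against each other.
In > Rb: In lies to the right of Rb in period 5, so the across-period effect alone puts In higher.
Bi > In: period and group pull opposite ways; the across-period shift dominates (703 vs 558 kJ/mol).
As > Bi: they share group 15; the group trend gives As the larger value.
For reference (kJ/mol): As 947, Rb 403, In 558, Bi 703.
So from lowest to highest: Rb < In < Bi < As.

Rb < In < Bi < As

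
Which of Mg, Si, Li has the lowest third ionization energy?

Si

The third ionization energy removes an electron from the +2 ion. For each element: Mg²⁺ is the bare [Ne] core; Si²⁺ still has 2 valence electrons; Li²⁺ is already 1 electron into the core.
Pulling an electron out of a noble-gas core costs far more than removing a remaining valence electron, so Mg and Li sit at the high end of IE_3.
Tabulated IE_3 (kJ/mol): Mg 7733, Si 3232, Li 11815.
So the third ionization energies run Si < Mg < Li.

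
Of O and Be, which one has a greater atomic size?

Be is in period 2, group 2; O is in period 2, group 16.
Radius decreases left→right (rising Z_eff, same n) and increases top→bottom (higher n).
All lie in period 2, so atomic radius increases right to left.
So Be has the greater atomic size (Be > O).

Be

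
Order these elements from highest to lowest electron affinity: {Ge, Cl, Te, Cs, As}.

Cl > Te > Ge > As > Cs

Cl is in period 3, group 17; Ge is in period 4, group 14; As is in period 4, group 15; Te is in period 5, group 16; Cs is in period 6, group 1.
Electron affinity generally becomes more exothermic across a period toward the halogens and less exothermic down a group.
These span different periods and groups, so the two trends combine.
As > Cs: both effects reinforce here, so As is clearly the higher of the two.
Ge > As: this pair runs against the simple trend — see the exception note.
Te > Ge: the two effects oppose for this pair; the across-period effect wins (190 vs 119 kJ/mol).
Cl > Te: relative to Te, both the across-period and down-group shifts push Cl's electron affinity up.
Note the exception: Ge has a higher electron affinity than As, contrary to the simple trend — adding an electron to As's half-filled 4p³ is unfavourable, so Ge (4p²) has the more exothermic EA.
Approximate values (kJ/mol): Cl 349, Ge 119, As 78, Te 190, Cs 46.
So from highest to lowest: Cl > Te > Ge > As > Cs.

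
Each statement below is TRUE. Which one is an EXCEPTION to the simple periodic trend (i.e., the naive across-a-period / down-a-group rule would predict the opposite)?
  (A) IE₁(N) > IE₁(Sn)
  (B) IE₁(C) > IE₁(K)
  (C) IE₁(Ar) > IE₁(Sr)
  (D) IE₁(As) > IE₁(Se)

The general trend: first ionisation energy increases across a period and decreases down a group.
(A) N (period 2, group 15) vs Sn (period 5, group 14): the stated order agrees with the simple trend.
(B) C (period 2, group 14) vs K (period 4, group 1): the stated order agrees with the simple trend.
(C) Ar (period 3, group 18) vs Sr (period 5, group 2): the stated order agrees with the simple trend.
(D) As (period 4, group 15) vs Se (period 4, group 16): the stated order contradicts the simple trend.
The exception is (D): Se (4p⁴) ionizes more easily than half-filled As (4p³).

(D)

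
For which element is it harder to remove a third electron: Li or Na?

IE_3 is the cost of taking one more electron from the +2 cation: Li²⁺ is already 1 electron into the core; Na²⁺ is already 1 electron into the core.
All of these are removing an electron from a noble-gas core or deeper; the smaller core (lower principal quantum number) is held far more tightly, and within a period the higher nuclear charge binds the same core more tightly.
Approximate IE_3 values (kJ/mol): Li 11815, Na 6910.
Hence IE_3: Na < Li.

Li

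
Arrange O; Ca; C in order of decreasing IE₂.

IE_2 is the cost of taking one more electron from the +1 cation: O⁺ still has 5 valence electrons; Ca⁺ still has 1 valence electron; C⁺ still has 3 valence electrons.
All are still removing valence electrons, so compare the +1 ions as you would atoms: IE_2 generally rises across a period (higher Z_eff) and falls down a group (larger shell), subject to the usual subshell exceptions.
Valence configurations: O⁺ [He]2s²2p³, Ca⁺ [Ar]4s¹, C⁺ [He]2s²2p¹.
Approximate IE_2 values (kJ/mol): O 3388, Ca 1145, C 2353.
Overall IE_2 order: Ca < C < O.

O > C > Ca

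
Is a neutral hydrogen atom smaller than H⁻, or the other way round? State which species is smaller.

H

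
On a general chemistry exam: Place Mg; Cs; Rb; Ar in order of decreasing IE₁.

Ar > Mg > Rb > Cs

Removing the outermost electron gets harder across a period and easier down a group.
Neither a single period nor a single group — weigh both effects.
Rb > Cs: they share group 1; the group trend gives Rb the larger value.
Mg > Rb: relative to Rb, both the across-period and down-group shifts push Mg's first ionization energy up.
Ar > Mg: both are in period 3; the period trend gives Ar the larger value.
Approximate values (kJ/mol): Mg 738, Ar 1521, Rb 403, Cs 376.
So from highest to lowest: Ar > Mg > Rb > Cs.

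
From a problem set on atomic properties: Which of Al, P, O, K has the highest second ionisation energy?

After 1 electron has been removed, what remains? Al⁺ still has 2 valence electrons; P⁺ still has 4 valence electrons; O⁺ still has 5 valence electrons; K⁺ is the bare [Ar] core.
Usually core removal costs more than valence removal, but here the competition is close: a tightly held n=2 valence electron can cost more to remove than an n=3 core electron, so the actual values have to decide it.
Valence configurations: Al⁺ [Ne]3s², P⁺ [Ne]3s²3p², O⁺ [He]2s²2p³.
Approximate IE_2 values (kJ/mol): Al 1817, P 1907, O 3388, K 3052.
So the second ionization energies run Al < P < K < O.

O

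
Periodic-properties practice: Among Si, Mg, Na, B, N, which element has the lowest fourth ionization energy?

Si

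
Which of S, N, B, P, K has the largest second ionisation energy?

K

After 1 electron has been removed, what remains? S⁺ still has 5 valence electrons; N⁺ still has 4 valence electrons; B⁺ still has 2 valence electrons; P⁺ still has 4 valence electrons; K⁺ is the bare [Ar] core.
Breaking into a closed-shell core is much more expensive than removing a leftover valence electron — K has the largest IE_2 here.
Valence configurations: S⁺ [Ne]3s²3p³, N⁺ [He]2s²2p², B⁺ [He]2s², P⁺ [Ne]3s²3p².
The numbers (kJ/mol): S 2252, N 2856, B 2427, P 1907, K 3052.
So the second ionization energies run P < S < B < N < K.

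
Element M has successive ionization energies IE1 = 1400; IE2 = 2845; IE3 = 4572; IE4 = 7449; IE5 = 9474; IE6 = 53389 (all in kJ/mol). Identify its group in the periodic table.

Group 15

Look for the largest jump between consecutive ionization energies: IE6/IE5 ≈ 5.6, far larger than any earlier ratio.
That jump marks the point where a core electron is being removed. So the atom has 5 valence electrons.
A main-group element with 5 valence electrons is in group 15.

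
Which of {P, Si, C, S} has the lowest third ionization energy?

After 2 electrons have been removed, what remains? P²⁺ still has 3 valence electrons; Si²⁺ still has 2 valence electrons; C²⁺ still has 2 valence electrons; S²⁺ still has 4 valence electrons.
All are still removing valence electrons, so compare the +2 ions as you would atoms: IE_3 generally rises across a period (higher Z_eff) and falls down a group (larger shell), subject to the usual subshell exceptions.
Valence configurations: P²⁺ [Ne]3s²3p¹, Si²⁺ [Ne]3s², C²⁺ [He]2s², S²⁺ [Ne]3s²3p².
P²⁺ loses a lone 3p electron whereas Si²⁺ must break into a filled 3s² pair, so IE_3(Si) > IE_3(P) even though P has the higher nuclear charge.
Approximate IE_3 values (kJ/mol): P 2914, Si 3232, C 4620, S 3357.
So the third ionization energies run P < Si < S < C.

P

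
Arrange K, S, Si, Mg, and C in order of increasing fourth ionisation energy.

Si < S < K < C < Mg

IE_4 is the cost of taking one more electron from the +3 cation: K³⁺ is already 2 electrons into the core; S³⁺ still has 3 valence electrons; Si³⁺ still has 1 valence electron; Mg³⁺ is already 1 electron into the core; C³⁺ still has 1 valence electron.
Usually core removal costs more than valence removal, but here the competition is close: a tightly held n=2 valence electron can cost more to remove than an n=3 core electron, so the actual values have to decide it.
Valence configurations: S³⁺ [Ne]3s²3p¹, Si³⁺ [Ne]3s¹, C³⁺ [He]2s¹.
The numbers (kJ/mol): K 5877, S 4556, Si 4356, Mg 10543, C 6223.
Putting it together, IE_4: Si < S < K < C < Mg.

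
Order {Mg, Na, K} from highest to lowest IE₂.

The second ionization energy removes an electron from the +1 ion. For each element: Mg⁺ still has 1 valence electron; Na⁺ is the bare [Ne] core; K⁺ is the bare [Ar] core.
Breaking into a closed-shell core is much more expensive than removing a leftover valence electron — K and Na have the largest IE_2 here.
Approximate IE_2 values (kJ/mol): Mg 1451, Na 4562, K 3052.
Putting it together, IE_2: Mg < K < Na.

Na > K > Mg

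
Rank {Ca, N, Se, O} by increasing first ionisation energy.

Ca < Se < O < N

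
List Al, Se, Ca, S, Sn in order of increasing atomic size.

S < Se < Al < Sn < Ca

Al is in period 3, group 13; S is in period 3, group 16; Ca is in period 4, group 2; Se is in period 4, group 16; Sn is in period 5, group 14.
Radius decreases left→right (rising Z_eff, same n) and increases top→bottom (higher n).
Here both period and group differ, so the two effects have to be weighed against each other.
Se > S: they share group 16; the group trend gives Se the larger value.
Al > Se: period and group pull opposite ways; the across-period shift dominates (126 vs 116 pm).
Sn > Al: the two effects oppose for this pair; the down-group effect wins (140 vs 126 pm).
Ca > Sn: the two effects oppose for this pair; the across-period effect wins (171 vs 140 pm).
Tabulated atomic radius (pm): Al 126, S 103, Ca 171, Se 116, Sn 140.
So from smallest to largest: S < Se < Al < Sn < Ca.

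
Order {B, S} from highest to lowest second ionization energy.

B > S

The second ionization energy removes an electron from the +1 ion. For each element: B⁺ still has 2 valence electrons; S⁺ still has 5 valence electrons.
All are still removing valence electrons, so compare the +1 ions as you would atoms: IE_2 generally rises across a period (higher Z_eff) and falls down a group (larger shell), subject to the usual subshell exceptions.
Valence configurations: B⁺ [He]2s², S⁺ [Ne]3s²3p³.
Approximate IE_2 values (kJ/mol): B 2427, S 2252.
Putting it together, IE_2: S < B.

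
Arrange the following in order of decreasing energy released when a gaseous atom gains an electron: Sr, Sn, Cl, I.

Cl is in period 3, group 17; Sr is in period 5, group 2; Sn is in period 5, group 14; I is in period 5, group 17.
Electron affinity generally becomes more exothermic across a period toward the halogens and less exothermic down a group.
Here both period and group differ, so the two effects have to be weighed against each other.
Sn > Sr: Sn lies to the right of Sr in period 5, so the across-period effect alone puts Sn higher.
I > Sn: both are in period 5; the period trend gives I the larger value.
Cl > I: they share group 17; the group trend gives Cl the larger value.
Tabulated electron affinity (kJ/mol): Cl 349, Sr 5, Sn 107, I 295.
So from highest to lowest: Cl > I > Sn > Sr.

Cl > I > Sn > Sr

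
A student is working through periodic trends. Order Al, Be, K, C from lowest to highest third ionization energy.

IE_3 is the cost of taking one more electron from the +2 cation: Al²⁺ still has 1 valence electron; Be²⁺ is the bare [He] core; K²⁺ is already 1 electron into the core; C²⁺ still has 2 valence electrons.
Usually core removal costs more than valence removal, but here the competition is close: a tightly held n=2 valence electron can cost more to remove than an n=3 core electron, so the actual values have to decide it.
Valence configurations: Al²⁺ [Ne]3s¹, C²⁺ [He]2s².
The numbers (kJ/mol): Al 2745, Be 14849, K 4420, C 4620.
Hence IE_3: Al < K < C < Be.

Al < K < C < Be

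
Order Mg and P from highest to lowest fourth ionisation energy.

Mg > P

Consider each +3 ion: Mg³⁺ is already 1 electron into the core; P³⁺ still has 2 valence electrons.
Breaking into a closed-shell core is much more expensive than removing a leftover valence electron — Mg has the largest IE_4 here.
Tabulated IE_4 (kJ/mol): Mg 10543, P 4964.
So the fourth ionization energies run P < Mg.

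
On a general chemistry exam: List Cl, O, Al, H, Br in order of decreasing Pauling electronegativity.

O > Cl > Br > H > Al

Atoms toward the upper right of the periodic table pull bonding electrons most strongly.
Neither a single period nor a single group — weigh both effects.
H > Al: the two effects oppose for this pair; the down-group effect wins (2.20 vs 1.61).
Br > H: period and group pull opposite ways; the across-period shift dominates (2.96 vs 2.20).
Cl > Br: they share group 17; the group trend gives Cl the larger value.
O > Cl: period and group pull opposite ways; the down-group shift dominates (3.44 vs 3.16).
Tabulated electronegativity (Pauling): H 2.20, O 3.44, Al 1.61, Cl 3.16, Br 2.96.
So from highest to lowest: O > Cl > Br > H > Al.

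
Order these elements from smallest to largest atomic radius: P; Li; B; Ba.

Across a period the added protons contract the valence shell; down a group each new principal shell makes the atom larger.
Neither a single period nor a single group — weigh both effects.
P > B: period and group pull opposite ways; the down-group shift dominates (111 vs 85 pm).
Li > P: period and group pull opposite ways; the across-period shift dominates (133 vs 111 pm).
Ba > Li: the two effects oppose for this pair; the down-group effect wins (196 vs 133 pm).
Approximate values (pm): Li 133, B 85, P 111, Ba 196.
So from smallest to largest: B < P < Li < Ba.

B < P < Li < Ba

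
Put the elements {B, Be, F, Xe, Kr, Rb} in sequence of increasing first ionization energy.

Rb, B, Be, Xe, Kr, F

Be is in period 2, group 2; B is in period 2, group 13; F is in period 2, group 17; Kr is in period 4, group 18; Rb is in period 5, group 1; Xe is in period 5, group 18.
Across a period the outer electron is held more tightly (higher IE₁); down a group it sits in a higher shell, more shielded, and comes off more easily.
Neither a single period nor a single group — weigh both effects.
B > Rb: relative to Rb, both the across-period and down-group shifts push B's first ionization energy up.
Be > B: this pair runs against the simple trend — see the exception note.
Xe > Be: the two effects oppose for this pair; the across-period effect wins (1170 vs 900 kJ/mol).
Kr > Xe: Kr sits above Xe in group 18, so the down-group effect alone puts Kr higher.
F > Kr: the two effects oppose for this pair; the down-group effect wins (1681 vs 1351 kJ/mol).
Note the exception: Be has a higher first ionization energy than B, contrary to the simple trend — removing B's lone 2p electron is easier than breaking Be's filled 2s².
For reference (kJ/mol): Be 900, B 801, F 1681, Kr 1351, Rb 403, Xe 1170.
So from lowest to highest: Rb < B < Be < Xe < Kr < F.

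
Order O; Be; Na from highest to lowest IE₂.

Na, O, Be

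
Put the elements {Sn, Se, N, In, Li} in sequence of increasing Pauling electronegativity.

Li < In < Sn < Se < N

EN rises left→right (higher Z_eff, smaller atoms) and falls top→bottom (larger, more shielded atoms).
These span different periods and groups, so the two trends combine.
In > Li: the two effects oppose for this pair; the across-period effect wins (1.78 vs 0.98).
Sn > In: Sn lies to the right of In in period 5, so the across-period effect alone puts Sn higher.
Se > Sn: both effects reinforce here, so Se is clearly the higher of the two.
N > Se: period and group pull opposite ways; the down-group shift dominates (3.04 vs 2.55).
For reference (Pauling): Li 0.98, N 3.04, Se 2.55, In 1.78, Sn 1.96.
So from lowest to highest: Li < In < Sn < Se < N.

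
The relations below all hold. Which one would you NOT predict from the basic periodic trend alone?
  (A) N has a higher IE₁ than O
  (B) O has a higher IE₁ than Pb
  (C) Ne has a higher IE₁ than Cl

(A)

The general trend: IE₁ increases across a period and decreases down a group.
(A) N (period 2, group 15) vs O (period 2, group 16): the stated order contradicts the simple trend.
(B) O (period 2, group 16) vs Pb (period 6, group 14): the stated order agrees with the simple trend.
(C) Ne (period 2, group 18) vs Cl (period 3, group 17): the stated order agrees with the simple trend.
The exception is (A): pairing an electron in O's 2p⁴ costs repulsion energy, so O ionizes more easily than half-filled N (2p³).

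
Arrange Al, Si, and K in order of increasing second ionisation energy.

Consider each +1 ion: Al⁺ still has 2 valence electrons; Si⁺ still has 3 valence electrons; K⁺ is the bare [Ar] core.
Core electrons are held far more tightly than valence electrons, so K tops the IE_2 order.
Valence configurations: Al⁺ [Ne]3s², Si⁺ [Ne]3s²3p¹.
Si⁺ loses a lone 3p electron whereas Al⁺ must break into a filled 3s² pair, so IE_2(Al) > IE_2(Si) even though Si has the higher nuclear charge.
The numbers (kJ/mol): Al 1817, Si 1577, K 3052.
Hence IE_2: Si < Al < K.

Si < Al < K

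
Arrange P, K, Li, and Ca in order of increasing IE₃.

P < K < Ca < Li

IE_3 is the cost of taking one more electron from the +2 cation: P²⁺ still has 3 valence electrons; K²⁺ is already 1 electron into the core; Li²⁺ is already 1 electron into the core; Ca²⁺ is the bare [Ar] core.
Pulling an electron out of a noble-gas core costs far more than removing a remaining valence electron, so K, Ca and Li sit at the high end of IE_3.
Approximate IE_3 values (kJ/mol): P 2914, K 4420, Li 11815, Ca 4912.
Hence IE_3: P < K < Ca < Li.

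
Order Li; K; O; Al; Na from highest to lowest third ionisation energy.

Li > Na > O > K > Al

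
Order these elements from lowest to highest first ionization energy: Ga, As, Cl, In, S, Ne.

In < Ga < As < S < Cl < Ne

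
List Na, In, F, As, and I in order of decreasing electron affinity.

Atoms with high Z_eff and room in the valence shell (especially the halogens) have the most exothermic electron affinities.
Neither a single period nor a single group — weigh both effects.
Na > In: the two effects oppose for this pair; the down-group effect wins (53 vs 29 kJ/mol).
As > Na: period and group pull opposite ways; the across-period shift dominates (78 vs 53 kJ/mol).
I > As: the two effects oppose for this pair; the across-period effect wins (295 vs 78 kJ/mol).
F > I: they share group 17; the group trend gives F the larger value.
Approximate values (kJ/mol): F 328, Na 53, As 78, In 29, I 295.
So from highest to lowest: F > I > As > Na > In.

F > I > As > Na > In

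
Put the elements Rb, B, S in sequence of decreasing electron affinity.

B is in period 2, group 13; S is in period 3, group 16; Rb is in period 5, group 1.
Adding an electron releases more energy for atoms nearer the top right (short of the noble gases).
These span different periods and groups, so the two trends combine.
Rb > B: this pair runs against the simple trend — see the exception note.
S > Rb: both effects reinforce here, so S is clearly the higher of the two.
Note the exception: Rb has a higher electron affinity than B, contrary to the simple trend — B's ns²np¹ configuration gives only a small electron affinity — the sparsely filled np subshell binds an added electron weakly.
For reference (kJ/mol): B 27, S 200, Rb 47.
So from highest to lowest: S > Rb > B.

S > Rb > B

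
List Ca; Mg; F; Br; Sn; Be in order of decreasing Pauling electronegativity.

F > Br > Sn > Be > Mg > Ca

Smaller atoms with higher effective nuclear charge are more electronegative.
Here both period and group differ, so the two effects have to be weighed against each other.
Mg > Ca: Mg sits above Ca in group 2, so the down-group effect alone puts Mg higher.
Be > Mg: Be sits above Mg in group 2, so the down-group effect alone puts Be higher.
Sn > Be: the two effects oppose for this pair; the across-period effect wins (1.96 vs 1.57).
Br > Sn: relative to Sn, both the across-period and down-group shifts push Br's electronegativity up.
F > Br: F sits above Br in group 17, so the down-group effect alone puts F higher.
Approximate values (Pauling): Be 1.57, F 3.98, Mg 1.31, Ca 1.00, Br 2.96, Sn 1.96.
So from highest to lowest: F > Br > Sn > Be > Mg > Ca.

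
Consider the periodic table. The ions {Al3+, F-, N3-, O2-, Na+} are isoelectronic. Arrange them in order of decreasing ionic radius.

N3- > O2- > F- > Na+ > Al3+

All of these have 10 electrons, so size is governed by nuclear charge alone: the more protons, the stronger the pull on the same electron cloud, and the smaller the ion.
Nuclear charges: Al3+ (Z=13), Na+ (Z=11), F- (Z=9), O2- (Z=8), N3- (Z=7).
Largest to smallest: N3- > O2- > F- > Na+ > Al3+.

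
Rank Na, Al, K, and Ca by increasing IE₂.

IE_2 is the cost of taking one more electron from the +1 cation: Na⁺ is the bare [Ne] core; Al⁺ still has 2 valence electrons; K⁺ is the bare [Ar] core; Ca⁺ still has 1 valence electron.
Breaking into a closed-shell core is much more expensive than removing a leftover valence electron — K and Na have the largest IE_2 here.
Valence configurations: Al⁺ [Ne]3s², Ca⁺ [Ar]4s¹.
Approximate IE_2 values (kJ/mol): Na 4562, Al 1817, K 3052, Ca 1145.
Overall IE_2 order: Ca < Al < K < Na.

Ca < Al < K < Na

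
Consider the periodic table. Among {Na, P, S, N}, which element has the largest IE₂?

Consider each +1 ion: Na⁺ is the bare [Ne] core; P⁺ still has 4 valence electrons; S⁺ still has 5 valence electrons; N⁺ still has 4 valence electrons.
Core electrons are held far more tightly than valence electrons, so Na tops the IE_2 order.
Valence configurations: P⁺ [Ne]3s²3p², S⁺ [Ne]3s²3p³, N⁺ [He]2s²2p².
Tabulated IE_2 (kJ/mol): Na 4562, P 1907, S 2252, N 2856.
Hence IE_2: P < S < N < Na.

Na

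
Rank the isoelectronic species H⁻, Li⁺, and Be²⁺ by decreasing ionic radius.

H⁻ > Li⁺ > Be²⁺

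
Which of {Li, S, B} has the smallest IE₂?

IE_2 is the cost of taking one more electron from the +1 cation: Li⁺ is the bare [He] core; S⁺ still has 5 valence electrons; B⁺ still has 2 valence electrons.
Breaking into a closed-shell core is much more expensive than removing a leftover valence electron — Li has the largest IE_2 here.
Valence configurations: S⁺ [Ne]3s²3p³, B⁺ [He]2s².
Approximate IE_2 values (kJ/mol): Li 7298, S 2252, B 2427.
Hence IE_2: S < B < Li.

S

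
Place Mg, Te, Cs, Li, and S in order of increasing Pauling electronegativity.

Cs < Li < Mg < Te < S

Electronegativity increases across a period and decreases down a group, tracking effective nuclear charge and atomic size.
These span different periods and groups, so the two trends combine.
Li > Cs: Li sits above Cs in group 1, so the down-group effect alone puts Li higher.
Mg > Li: period and group pull opposite ways; the across-period shift dominates (1.31 vs 0.98).
Te > Mg: the two effects oppose for this pair; the across-period effect wins (2.10 vs 1.31).
S > Te: S sits above Te in group 16, so the down-group effect alone puts S higher.
For reference (Pauling): Li 0.98, Mg 1.31, S 2.58, Te 2.10, Cs 0.79.
So from lowest to highest: Cs < Li < Mg < Te < S.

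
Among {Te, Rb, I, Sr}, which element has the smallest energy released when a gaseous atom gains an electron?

Sr

Electron affinity generally becomes more exothermic across a period toward the halogens and less exothermic down a group.
All lie in period 5; the across-period trend (electron affinity increases left to right) applies, with the exception below.
Note the exception: Rb has a higher electron affinity than Sr, contrary to the simple trend — adding an electron to Sr (ns²) has to open a new, higher-energy np subshell, which is unfavourable.
Tabulated electron affinity (kJ/mol): Rb 47, Sr 5, Te 190, I 295.
The smallest energy released when a gaseous atom gains an electron among these belongs to Sr.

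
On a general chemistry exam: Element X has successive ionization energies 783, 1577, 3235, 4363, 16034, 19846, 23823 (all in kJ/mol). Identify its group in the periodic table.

Look for the largest jump between consecutive ionization energies: IE5/IE4 ≈ 3.7, far larger than any earlier ratio.
That jump marks the point where a core electron is being removed. So the atom has 4 valence electrons.
A main-group element with 4 valence electrons is in group 14.

Group 14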